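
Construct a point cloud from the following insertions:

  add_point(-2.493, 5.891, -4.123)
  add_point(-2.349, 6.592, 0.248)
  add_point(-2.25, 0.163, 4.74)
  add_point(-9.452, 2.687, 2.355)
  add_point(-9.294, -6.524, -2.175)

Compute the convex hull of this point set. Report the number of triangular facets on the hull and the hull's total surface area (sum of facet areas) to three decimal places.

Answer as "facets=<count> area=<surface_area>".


facets=6 area=215.795

5 of the 5 inputs are extreme points: [0, 1, 2, 3, 4].

Facet areas (half cross-product norm):
  f1: (p4, p2, p3) → 40.4745
  f2: (p0, p4, p3) → 51.4959
  f3: (p0, p4, p2) → 61.7026
  f4: (p1, p2, p3) → 28.1430
  f5: (p1, p0, p3) → 18.3461
  f6: (p1, p0, p2) → 15.6333
Σ area = 215.795

Check V−E+F: 5 − 9 + 6 = 2.


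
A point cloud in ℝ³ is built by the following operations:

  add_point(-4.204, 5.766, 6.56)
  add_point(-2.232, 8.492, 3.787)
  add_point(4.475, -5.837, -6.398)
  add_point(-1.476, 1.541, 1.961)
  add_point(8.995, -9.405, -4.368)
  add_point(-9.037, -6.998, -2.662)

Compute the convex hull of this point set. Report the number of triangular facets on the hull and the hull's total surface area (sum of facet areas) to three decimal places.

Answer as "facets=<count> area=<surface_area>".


facets=6 area=436.895

Points on the hull: [0, 1, 2, 4, 5] (5 of 6).

Facet areas (half cross-product norm):
  f1: (p0, p4, p5) → 149.1033
  f2: (p0, p1, p5) → 34.6627
  f3: (p0, p1, p4) → 49.3273
  f4: (p2, p4, p5) → 35.1502
  f5: (p2, p1, p5) → 119.9000
  f6: (p2, p1, p4) → 48.7512
Σ area = 436.895

Euler: V−E+F = 5−9+6 = 2.


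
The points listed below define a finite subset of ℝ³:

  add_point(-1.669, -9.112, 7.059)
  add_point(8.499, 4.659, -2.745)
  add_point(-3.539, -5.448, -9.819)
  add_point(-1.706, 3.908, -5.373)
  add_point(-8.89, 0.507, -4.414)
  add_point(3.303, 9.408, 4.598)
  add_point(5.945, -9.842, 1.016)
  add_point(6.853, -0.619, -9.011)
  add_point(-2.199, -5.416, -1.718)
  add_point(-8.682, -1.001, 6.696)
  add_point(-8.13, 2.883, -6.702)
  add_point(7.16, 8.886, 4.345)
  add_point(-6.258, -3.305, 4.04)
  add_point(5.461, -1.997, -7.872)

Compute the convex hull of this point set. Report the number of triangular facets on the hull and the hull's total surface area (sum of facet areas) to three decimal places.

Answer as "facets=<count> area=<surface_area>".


facets=18 area=976.587

Points on the hull: [0, 1, 2, 3, 4, 5, 6, 7, 9, 10, 11] (11 of 14).

Area of each hull facet:
  f1: (p2, p9, p4) → 48.0571
  f2: (p11, p6, p1) → 61.5948
  f3: (p11, p5, p1) → 15.6511
  f4: (p10, p2, p4) → 16.3088
  f5: (p10, p9, p4) → 12.3371
  f6: (p10, p9, p5) → 105.2632
  f7: (p7, p6, p1) → 56.6967
  f8: (p7, p2, p6) → 74.9967
  f9: (p7, p10, p2) → 57.4416
  f10: (p0, p9, p5) → 85.8919
  f11: (p0, p11, p5) → 37.3612
  f12: (p0, p11, p6) → 92.0865
  f13: (p0, p2, p6) → 73.2092
  f14: (p0, p2, p9) → 89.9159
  f15: (p3, p7, p1) → 40.0246
  f16: (p3, p7, p10) → 25.7169
  f17: (p3, p5, p1) → 51.5726
  f18: (p3, p10, p5) → 32.4606
Σ area = 976.587

Euler: V−E+F = 11−27+18 = 2.


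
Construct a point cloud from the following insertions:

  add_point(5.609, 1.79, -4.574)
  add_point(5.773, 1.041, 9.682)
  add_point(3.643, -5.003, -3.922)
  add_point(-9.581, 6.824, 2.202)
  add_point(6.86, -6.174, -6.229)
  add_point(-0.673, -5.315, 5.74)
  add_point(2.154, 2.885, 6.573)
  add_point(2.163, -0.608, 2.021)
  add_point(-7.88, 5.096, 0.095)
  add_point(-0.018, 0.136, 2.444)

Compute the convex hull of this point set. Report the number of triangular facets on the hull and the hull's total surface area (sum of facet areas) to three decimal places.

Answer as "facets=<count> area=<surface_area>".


Hull vertices (8/10): indices [0, 1, 2, 3, 4, 5, 6, 8].

Area of each hull facet:
  f1: (p0, p1, p4) → 58.0971
  f2: (p5, p1, p3) → 76.3026
  f3: (p5, p1, p4) → 69.9167
  f4: (p8, p0, p3) → 13.5406
  f5: (p8, p0, p4) → 54.6496
  f6: (p8, p5, p3) → 20.2874
  f7: (p6, p1, p3) → 11.1704
  f8: (p6, p0, p3) → 76.9123
  f9: (p6, p0, p1) → 28.2369
  f10: (p2, p5, p4) → 12.5280
  f11: (p2, p8, p4) → 14.9431
  f12: (p2, p8, p5) → 72.1615
Σ area = 508.746

Euler characteristic 8−18+12 = 2 ✓

facets=12 area=508.746


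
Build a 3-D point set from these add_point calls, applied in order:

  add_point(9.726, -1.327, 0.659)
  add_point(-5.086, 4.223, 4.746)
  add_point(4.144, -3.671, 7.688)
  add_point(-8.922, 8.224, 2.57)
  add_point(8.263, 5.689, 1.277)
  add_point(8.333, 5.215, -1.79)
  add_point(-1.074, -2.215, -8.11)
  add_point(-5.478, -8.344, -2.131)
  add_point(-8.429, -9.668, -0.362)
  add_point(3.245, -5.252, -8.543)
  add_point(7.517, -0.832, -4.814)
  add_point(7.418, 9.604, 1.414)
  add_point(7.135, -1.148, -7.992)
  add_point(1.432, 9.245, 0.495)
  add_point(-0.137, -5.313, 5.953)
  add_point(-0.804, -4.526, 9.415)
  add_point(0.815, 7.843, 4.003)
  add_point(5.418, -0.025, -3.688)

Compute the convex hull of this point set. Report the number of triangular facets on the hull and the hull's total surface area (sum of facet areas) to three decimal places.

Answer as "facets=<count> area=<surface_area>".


facets=22 area=940.492

13 of the 18 inputs are extreme points: [0, 2, 3, 4, 5, 6, 8, 9, 11, 12, 13, 15, 16].

Per-facet area ½‖(b−a)×(c−a)‖:
  f1: (p15, p8, p3) → 106.7732
  f2: (p6, p8, p3) → 105.3168
  f3: (p16, p15, p3) → 66.9443
  f4: (p9, p6, p8) → 33.9336
  f5: (p2, p16, p15) → 33.2916
  f6: (p2, p9, p0) → 54.4409
  f7: (p2, p15, p8) → 33.3282
  f8: (p2, p9, p8) → 107.3696
  f9: (p12, p9, p0) → 24.6694
  f10: (p12, p9, p6) → 14.9088
  f11: (p13, p6, p3) → 76.5360
  f12: (p13, p12, p6) → 57.8005
  f13: (p4, p2, p0) → 33.3085
  f14: (p11, p13, p12) → 42.7569
  f15: (p11, p16, p3) → 19.9441
  f16: (p11, p13, p3) → 11.0653
  f17: (p11, p2, p16) → 45.6494
  f18: (p11, p4, p2) → 18.0084
  f19: (p5, p12, p0) → 29.4322
  f20: (p5, p11, p12) → 8.0618
  f21: (p5, p4, p0) → 10.8431
  f22: (p5, p11, p4) → 6.1095
Σ area = 940.492

Check V−E+F: 13 − 33 + 22 = 2.


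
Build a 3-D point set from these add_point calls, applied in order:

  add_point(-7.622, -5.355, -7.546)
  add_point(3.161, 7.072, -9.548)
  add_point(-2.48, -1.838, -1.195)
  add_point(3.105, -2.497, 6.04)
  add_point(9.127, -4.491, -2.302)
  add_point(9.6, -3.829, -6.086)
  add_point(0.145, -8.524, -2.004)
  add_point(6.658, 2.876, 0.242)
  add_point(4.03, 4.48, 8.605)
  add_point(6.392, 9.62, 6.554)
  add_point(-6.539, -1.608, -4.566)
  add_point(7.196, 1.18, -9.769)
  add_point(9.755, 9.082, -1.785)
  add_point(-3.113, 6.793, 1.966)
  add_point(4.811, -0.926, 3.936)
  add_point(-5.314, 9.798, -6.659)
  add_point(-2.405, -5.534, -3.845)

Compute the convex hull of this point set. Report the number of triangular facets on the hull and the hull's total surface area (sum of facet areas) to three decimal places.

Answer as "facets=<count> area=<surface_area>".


13 of the 17 inputs are extreme points: [0, 1, 3, 4, 5, 6, 8, 9, 10, 11, 12, 13, 15].

Per-facet area ½‖(b−a)×(c−a)‖:
  f1: (p1, p15, p12) → 46.5284
  f2: (p1, p11, p12) → 36.5093
  f3: (p1, p15, p0) → 70.8157
  f4: (p1, p11, p0) → 57.3721
  f5: (p10, p15, p0) → 21.4780
  f6: (p10, p13, p15) → 48.8336
  f7: (p9, p13, p8) → 29.8422
  f8: (p9, p15, p12) → 71.2127
  f9: (p9, p13, p15) → 44.2549
  f10: (p3, p6, p0) → 46.7672
  f11: (p3, p10, p0) → 29.4571
  f12: (p3, p13, p8) → 37.3507
  f13: (p3, p10, p13) → 64.7787
  f14: (p4, p3, p6) → 45.5556
  f15: (p4, p3, p8) → 36.3266
  f16: (p4, p9, p12) → 61.0557
  f17: (p4, p9, p8) → 44.7898
  f18: (p5, p4, p6) → 18.6335
  f19: (p5, p6, p0) → 53.9851
  f20: (p5, p11, p0) → 54.4187
  f21: (p5, p11, p12) → 38.3461
  f22: (p5, p4, p12) → 26.0580
Σ area = 984.370

Euler: V−E+F = 13−33+22 = 2.

facets=22 area=984.370


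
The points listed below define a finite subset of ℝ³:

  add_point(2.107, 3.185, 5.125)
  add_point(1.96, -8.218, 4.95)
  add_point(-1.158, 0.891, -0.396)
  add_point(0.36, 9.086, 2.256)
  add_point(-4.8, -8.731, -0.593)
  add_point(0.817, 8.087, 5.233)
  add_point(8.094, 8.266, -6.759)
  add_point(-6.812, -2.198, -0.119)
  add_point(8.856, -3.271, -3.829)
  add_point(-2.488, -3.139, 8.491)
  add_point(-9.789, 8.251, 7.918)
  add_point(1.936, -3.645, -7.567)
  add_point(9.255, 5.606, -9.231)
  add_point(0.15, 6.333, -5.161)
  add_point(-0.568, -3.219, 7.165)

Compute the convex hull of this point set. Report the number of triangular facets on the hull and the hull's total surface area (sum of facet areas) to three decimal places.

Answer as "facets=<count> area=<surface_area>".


14 of the 15 inputs are extreme points: [0, 1, 3, 4, 5, 6, 7, 8, 9, 10, 11, 12, 13, 14].

Area of each hull facet:
  f1: (p9, p4, p10) → 70.9118
  f2: (p5, p9, p10) → 63.0592
  f3: (p1, p9, p4) → 33.1495
  f4: (p1, p8, p4) → 53.4637
  f5: (p7, p4, p10) → 24.9078
  f6: (p7, p13, p10) → 80.6370
  f7: (p11, p13, p12) → 49.3556
  f8: (p11, p8, p12) → 40.3285
  f9: (p11, p8, p4) → 41.6186
  f10: (p11, p7, p4) → 36.6084
  f11: (p11, p7, p13) → 55.3448
  f12: (p6, p13, p10) → 49.3387
  f13: (p6, p13, p12) → 15.3634
  f14: (p6, p8, p12) → 19.2081
  f15: (p14, p1, p9) → 5.7165
  f16: (p0, p1, p8) → 63.7796
  f17: (p0, p6, p8) → 72.3974
  f18: (p0, p6, p5) → 35.2227
  f19: (p0, p14, p1) → 19.1638
  f20: (p0, p5, p9) → 17.6881
  f21: (p0, p14, p9) → 7.6082
  f22: (p3, p5, p10) → 17.2963
  f23: (p3, p6, p10) → 25.7010
  f24: (p3, p6, p5) → 15.1812
Σ area = 913.050

Check V−E+F: 14 − 36 + 24 = 2.

facets=24 area=913.050


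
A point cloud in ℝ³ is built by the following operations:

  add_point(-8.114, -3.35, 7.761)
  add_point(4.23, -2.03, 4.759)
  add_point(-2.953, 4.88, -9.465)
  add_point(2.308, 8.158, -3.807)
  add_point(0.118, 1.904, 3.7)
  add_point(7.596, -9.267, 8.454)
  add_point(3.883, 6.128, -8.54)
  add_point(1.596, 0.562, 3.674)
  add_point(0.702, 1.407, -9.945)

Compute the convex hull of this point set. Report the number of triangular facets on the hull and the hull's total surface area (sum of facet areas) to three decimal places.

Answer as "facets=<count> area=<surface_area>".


facets=12 area=616.725

Extreme-point indices: [0, 1, 2, 3, 4, 5, 6, 8] — 8 of 9 on the boundary.

Per-facet area ½‖(b−a)×(c−a)‖:
  f1: (p8, p5, p0) → 163.7137
  f2: (p2, p3, p0) → 80.1094
  f3: (p2, p8, p0) → 50.0753
  f4: (p4, p5, p0) → 74.9544
  f5: (p4, p3, p0) → 33.8903
  f6: (p6, p3, p5) → 58.6768
  f7: (p6, p8, p5) → 65.5419
  f8: (p6, p2, p3) → 18.7780
  f9: (p6, p2, p8) → 14.5968
  f10: (p1, p3, p5) → 19.2388
  f11: (p1, p4, p5) → 10.6685
  f12: (p1, p4, p3) → 26.4810
Σ area = 616.725

Euler: V−E+F = 8−18+12 = 2.


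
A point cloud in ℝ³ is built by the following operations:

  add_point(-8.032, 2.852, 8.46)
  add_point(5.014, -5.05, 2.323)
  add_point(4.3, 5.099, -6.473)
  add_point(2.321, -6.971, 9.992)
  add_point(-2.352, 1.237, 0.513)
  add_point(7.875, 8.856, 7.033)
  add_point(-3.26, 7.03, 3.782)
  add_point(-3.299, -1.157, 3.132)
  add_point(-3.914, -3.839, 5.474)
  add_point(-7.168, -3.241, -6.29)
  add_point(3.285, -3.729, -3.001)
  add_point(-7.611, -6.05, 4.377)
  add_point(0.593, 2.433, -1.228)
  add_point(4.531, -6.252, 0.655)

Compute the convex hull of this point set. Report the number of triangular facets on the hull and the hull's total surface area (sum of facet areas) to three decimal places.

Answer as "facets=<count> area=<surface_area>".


facets=16 area=853.843

Hull vertices (10/14): indices [0, 1, 2, 3, 5, 6, 9, 10, 11, 13].

Area of each hull facet:
  f1: (p3, p5, p0) → 110.9730
  f2: (p6, p5, p0) → 40.2777
  f3: (p6, p2, p5) → 71.8640
  f4: (p6, p9, p0) → 58.2949
  f5: (p6, p9, p2) → 83.8762
  f6: (p11, p3, p0) → 55.8549
  f7: (p11, p9, p0) → 53.2920
  f8: (p13, p2, p5) → 93.0714
  f9: (p13, p11, p3) → 52.8212
  f10: (p13, p11, p9) → 66.4814
  f11: (p10, p9, p2) → 52.2620
  f12: (p10, p13, p2) → 14.1550
  f13: (p10, p13, p9) → 21.6235
  f14: (p1, p3, p5) → 62.4595
  f15: (p1, p13, p5) → 9.0057
  f16: (p1, p13, p3) → 7.5303
Σ area = 853.843

Euler: V−E+F = 10−24+16 = 2.


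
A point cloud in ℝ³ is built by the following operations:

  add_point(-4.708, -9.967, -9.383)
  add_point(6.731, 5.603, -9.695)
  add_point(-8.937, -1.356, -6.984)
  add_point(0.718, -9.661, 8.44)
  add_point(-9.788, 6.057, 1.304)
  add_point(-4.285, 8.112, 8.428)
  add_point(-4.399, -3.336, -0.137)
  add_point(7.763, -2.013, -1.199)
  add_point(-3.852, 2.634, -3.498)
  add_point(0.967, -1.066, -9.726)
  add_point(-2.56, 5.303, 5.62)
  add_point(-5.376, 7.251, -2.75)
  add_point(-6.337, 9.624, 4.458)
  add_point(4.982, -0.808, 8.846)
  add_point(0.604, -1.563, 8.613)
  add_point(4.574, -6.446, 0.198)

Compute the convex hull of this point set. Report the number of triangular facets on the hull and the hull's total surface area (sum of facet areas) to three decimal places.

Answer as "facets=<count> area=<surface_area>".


Extreme-point indices: [0, 1, 2, 3, 4, 5, 7, 9, 11, 12, 13, 14, 15] — 13 of 16 on the boundary.

Triangle areas on the boundary:
  f1: (p1, p0, p7) → 96.2174
  f2: (p1, p13, p7) → 47.6365
  f3: (p3, p13, p7) → 51.5742
  f4: (p2, p3, p4) → 107.6898
  f5: (p2, p3, p0) → 91.4439
  f6: (p5, p1, p13) → 124.3721
  f7: (p5, p3, p4) → 85.1260
  f8: (p15, p0, p7) → 35.4793
  f9: (p15, p3, p7) → 19.4319
  f10: (p15, p3, p0) → 64.6403
  f11: (p9, p1, p0) → 6.9344
  f12: (p9, p2, p0) → 45.3396
  f13: (p9, p2, p1) → 34.4197
  f14: (p12, p5, p4) → 11.9140
  f15: (p12, p5, p1) → 44.9354
  f16: (p14, p3, p13) → 17.7956
  f17: (p14, p5, p13) → 23.0559
  f18: (p14, p5, p3) → 19.3142
  f19: (p11, p12, p4) → 17.6486
  f20: (p11, p12, p1) → 42.5833
  f21: (p11, p2, p4) → 30.9425
  f22: (p11, p2, p1) → 71.9003
Σ area = 1090.395

Euler: V−E+F = 13−33+22 = 2.

facets=22 area=1090.395


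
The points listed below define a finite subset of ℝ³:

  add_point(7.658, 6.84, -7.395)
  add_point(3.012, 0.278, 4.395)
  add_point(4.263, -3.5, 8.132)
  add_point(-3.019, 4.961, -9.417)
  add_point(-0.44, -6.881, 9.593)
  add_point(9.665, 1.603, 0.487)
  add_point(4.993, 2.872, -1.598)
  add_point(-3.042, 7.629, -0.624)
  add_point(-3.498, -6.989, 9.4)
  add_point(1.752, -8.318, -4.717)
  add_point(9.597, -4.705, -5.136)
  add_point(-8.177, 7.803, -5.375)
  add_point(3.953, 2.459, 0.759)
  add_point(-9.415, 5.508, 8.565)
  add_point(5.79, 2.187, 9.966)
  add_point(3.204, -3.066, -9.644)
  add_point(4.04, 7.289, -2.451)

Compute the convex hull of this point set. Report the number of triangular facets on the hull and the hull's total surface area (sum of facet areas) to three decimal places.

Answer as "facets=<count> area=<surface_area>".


Hull vertices (14/17): indices [0, 2, 3, 4, 5, 7, 8, 9, 10, 11, 13, 14, 15, 16].

Area of each hull facet:
  f1: (p14, p16, p13) → 101.2892
  f2: (p8, p4, p9) → 22.2216
  f3: (p8, p11, p13) → 96.8291
  f4: (p8, p11, p9) → 139.5730
  f5: (p8, p14, p13) → 85.5297
  f6: (p8, p14, p4) → 13.5556
  f7: (p2, p14, p4) → 14.0909
  f8: (p7, p11, p13) → 39.4224
  f9: (p7, p16, p13) → 28.2821
  f10: (p7, p16, p11) → 21.5373
  f11: (p0, p16, p11) → 35.5884
  f12: (p0, p14, p5) → 37.9638
  f13: (p0, p14, p16) → 32.1381
  f14: (p3, p0, p11) → 33.4580
  f15: (p3, p0, p15) → 49.9029
  f16: (p3, p11, p9) → 48.4910
  f17: (p3, p15, p9) → 33.7110
  f18: (p10, p0, p5) → 40.4736
  f19: (p10, p0, p15) → 42.8893
  f20: (p10, p15, p9) → 27.3109
  f21: (p10, p14, p5) → 32.7721
  f22: (p10, p2, p14) → 42.7277
  f23: (p10, p4, p9) → 62.2524
  f24: (p10, p2, p4) → 37.8054
Σ area = 1119.815

Check V−E+F: 14 − 36 + 24 = 2.

facets=24 area=1119.815


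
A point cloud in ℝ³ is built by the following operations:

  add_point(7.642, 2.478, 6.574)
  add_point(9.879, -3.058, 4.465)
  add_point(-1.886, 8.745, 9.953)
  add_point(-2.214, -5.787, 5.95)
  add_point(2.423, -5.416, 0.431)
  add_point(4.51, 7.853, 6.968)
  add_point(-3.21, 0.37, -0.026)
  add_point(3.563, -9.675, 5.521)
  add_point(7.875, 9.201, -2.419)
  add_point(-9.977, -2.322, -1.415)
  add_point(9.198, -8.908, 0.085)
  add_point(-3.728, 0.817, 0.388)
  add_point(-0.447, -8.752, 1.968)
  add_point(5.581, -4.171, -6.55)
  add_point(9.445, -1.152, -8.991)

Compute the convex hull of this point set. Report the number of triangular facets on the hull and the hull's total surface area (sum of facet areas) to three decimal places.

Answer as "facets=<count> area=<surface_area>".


facets=20 area=978.933

12 of the 15 inputs are extreme points: [0, 1, 2, 3, 5, 7, 8, 9, 10, 12, 13, 14].

Per-facet area ½‖(b−a)×(c−a)‖:
  f1: (p2, p8, p9) → 137.5028
  f2: (p14, p8, p9) → 124.4872
  f3: (p14, p8, p1) → 76.8626
  f4: (p3, p2, p9) → 84.2943
  f5: (p5, p2, p8) → 26.4020
  f6: (p10, p14, p1) → 43.7262
  f7: (p0, p8, p1) → 34.4355
  f8: (p0, p5, p8) → 31.1667
  f9: (p0, p5, p2) → 17.9618
  f10: (p7, p10, p1) → 27.8134
  f11: (p7, p0, p1) → 27.3358
  f12: (p7, p3, p2) → 44.4183
  f13: (p7, p0, p2) → 73.7171
  f14: (p13, p14, p9) → 30.2402
  f15: (p13, p10, p14) → 22.9874
  f16: (p12, p13, p9) → 68.2848
  f17: (p12, p13, p10) → 42.2750
  f18: (p12, p7, p10) → 21.3461
  f19: (p12, p3, p9) → 29.5160
  f20: (p12, p7, p3) → 14.1602
Σ area = 978.933

Check V−E+F: 12 − 30 + 20 = 2.


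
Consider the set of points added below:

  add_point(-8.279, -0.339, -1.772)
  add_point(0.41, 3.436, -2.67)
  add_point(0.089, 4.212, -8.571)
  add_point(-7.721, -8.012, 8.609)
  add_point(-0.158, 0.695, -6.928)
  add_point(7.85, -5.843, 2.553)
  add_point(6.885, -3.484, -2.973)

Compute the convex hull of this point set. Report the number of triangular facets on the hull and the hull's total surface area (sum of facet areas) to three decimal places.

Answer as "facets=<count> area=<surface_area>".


7 of the 7 inputs are extreme points: [0, 1, 2, 3, 4, 5, 6].

Per-facet area ½‖(b−a)×(c−a)‖:
  f1: (p1, p3, p0) → 59.1613
  f2: (p1, p2, p0) → 28.2294
  f3: (p1, p3, p5) → 104.6241
  f4: (p6, p3, p5) → 49.8907
  f5: (p6, p1, p5) → 26.8917
  f6: (p6, p1, p2) → 28.1157
  f7: (p4, p3, p0) → 55.6477
  f8: (p4, p6, p3) → 85.1189
  f9: (p4, p2, p0) → 17.4428
  f10: (p4, p6, p2) → 14.7720
Σ area = 469.894

Check V−E+F: 7 − 15 + 10 = 2.

facets=10 area=469.894


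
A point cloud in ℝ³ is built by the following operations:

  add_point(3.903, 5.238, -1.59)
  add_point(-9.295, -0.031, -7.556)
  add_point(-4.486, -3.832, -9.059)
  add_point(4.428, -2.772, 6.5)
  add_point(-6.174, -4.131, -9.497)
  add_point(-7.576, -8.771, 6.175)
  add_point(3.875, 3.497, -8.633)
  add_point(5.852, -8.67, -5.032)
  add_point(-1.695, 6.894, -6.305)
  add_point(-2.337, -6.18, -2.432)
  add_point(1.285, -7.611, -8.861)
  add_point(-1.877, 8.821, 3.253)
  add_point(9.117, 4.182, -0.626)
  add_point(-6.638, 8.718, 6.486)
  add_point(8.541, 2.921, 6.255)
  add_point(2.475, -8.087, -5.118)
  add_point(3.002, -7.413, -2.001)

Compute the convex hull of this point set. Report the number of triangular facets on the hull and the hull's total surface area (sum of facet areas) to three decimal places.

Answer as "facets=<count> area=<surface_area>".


Hull vertices (12/17): indices [1, 3, 4, 5, 6, 7, 8, 10, 11, 12, 13, 14].

Facet areas (half cross-product norm):
  f1: (p8, p11, p12) → 56.2735
  f2: (p13, p5, p1) → 123.0824
  f3: (p13, p8, p1) → 71.5026
  f4: (p13, p8, p11) → 23.2063
  f5: (p4, p5, p1) → 44.4693
  f6: (p6, p7, p12) → 59.6432
  f7: (p6, p8, p12) → 32.9760
  f8: (p6, p8, p1) → 34.9825
  f9: (p6, p4, p1) → 34.8059
  f10: (p3, p13, p5) → 102.1877
  f11: (p3, p7, p5) → 86.7623
  f12: (p14, p11, p12) → 41.8879
  f13: (p14, p13, p11) → 29.5978
  f14: (p14, p3, p13) → 55.1629
  f15: (p14, p7, p12) → 48.6576
  f16: (p14, p3, p7) → 44.0631
  f17: (p10, p6, p7) → 34.5245
  f18: (p10, p6, p4) → 46.1016
  f19: (p10, p7, p5) → 52.1387
  f20: (p10, p4, p5) → 67.2587
Σ area = 1089.284

Euler: V−E+F = 12−30+20 = 2.

facets=20 area=1089.284


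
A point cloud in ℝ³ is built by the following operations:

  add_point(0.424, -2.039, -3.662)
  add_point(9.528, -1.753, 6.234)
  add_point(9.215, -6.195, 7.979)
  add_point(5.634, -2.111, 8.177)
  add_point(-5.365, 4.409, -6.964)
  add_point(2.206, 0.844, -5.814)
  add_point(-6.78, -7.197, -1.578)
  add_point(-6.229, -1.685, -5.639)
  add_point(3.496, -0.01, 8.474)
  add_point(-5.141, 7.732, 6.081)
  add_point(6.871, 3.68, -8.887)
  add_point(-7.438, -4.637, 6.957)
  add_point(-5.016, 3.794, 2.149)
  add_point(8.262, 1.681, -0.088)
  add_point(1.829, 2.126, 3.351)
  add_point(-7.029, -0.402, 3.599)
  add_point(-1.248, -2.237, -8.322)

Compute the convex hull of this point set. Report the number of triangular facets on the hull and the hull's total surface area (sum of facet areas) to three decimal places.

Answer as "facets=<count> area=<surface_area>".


facets=20 area=893.918

12 of the 17 inputs are extreme points: [1, 2, 4, 6, 7, 8, 9, 10, 11, 13, 15, 16].

Triangle areas on the boundary:
  f1: (p4, p10, p9) → 82.6016
  f2: (p8, p9, p11) → 63.6789
  f3: (p8, p9, p1) → 25.5217
  f4: (p13, p9, p1) → 58.2435
  f5: (p13, p10, p1) → 8.9378
  f6: (p13, p10, p9) → 71.8392
  f7: (p15, p9, p11) → 19.4078
  f8: (p15, p4, p9) → 50.4380
  f9: (p15, p6, p11) → 22.4622
  f10: (p2, p8, p11) → 47.7007
  f11: (p2, p8, p1) → 15.9120
  f12: (p2, p6, p11) → 74.7962
  f13: (p2, p10, p1) → 29.9912
  f14: (p7, p15, p4) → 29.3568
  f15: (p7, p15, p6) → 28.1965
  f16: (p16, p2, p10) → 95.9646
  f17: (p16, p2, p6) → 92.4876
  f18: (p16, p7, p6) → 18.7894
  f19: (p16, p4, p10) → 39.8390
  f20: (p16, p7, p4) → 17.7530
Σ area = 893.918

Check V−E+F: 12 − 30 + 20 = 2.


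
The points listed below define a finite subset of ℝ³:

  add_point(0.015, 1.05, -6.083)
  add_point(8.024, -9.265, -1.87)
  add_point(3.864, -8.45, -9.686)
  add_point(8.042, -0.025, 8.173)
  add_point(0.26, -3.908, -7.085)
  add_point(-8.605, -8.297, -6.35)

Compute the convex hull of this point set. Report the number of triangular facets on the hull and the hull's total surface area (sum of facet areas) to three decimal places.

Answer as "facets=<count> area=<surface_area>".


facets=6 area=472.727

Extreme-point indices: [0, 1, 2, 3, 5] — 5 of 6 on the boundary.

Triangle areas on the boundary:
  f1: (p1, p3, p5) → 116.2873
  f2: (p0, p3, p5) → 99.3944
  f3: (p2, p1, p5) → 55.9054
  f4: (p2, p0, p5) → 63.0313
  f5: (p2, p1, p3) → 49.1867
  f6: (p2, p0, p3) → 88.9217
Σ area = 472.727

Euler characteristic 5−9+6 = 2 ✓


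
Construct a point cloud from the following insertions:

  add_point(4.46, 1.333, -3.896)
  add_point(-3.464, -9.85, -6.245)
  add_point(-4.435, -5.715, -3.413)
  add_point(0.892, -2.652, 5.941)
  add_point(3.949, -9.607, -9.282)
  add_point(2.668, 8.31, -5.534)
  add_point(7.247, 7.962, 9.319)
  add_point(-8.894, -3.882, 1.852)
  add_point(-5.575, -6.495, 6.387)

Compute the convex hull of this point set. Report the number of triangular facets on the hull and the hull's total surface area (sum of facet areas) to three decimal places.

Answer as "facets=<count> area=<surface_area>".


facets=12 area=783.192

8 of the 9 inputs are extreme points: [0, 1, 3, 4, 5, 6, 7, 8].

Facet areas (half cross-product norm):
  f1: (p5, p6, p7) → 139.3752
  f2: (p8, p6, p7) → 59.8873
  f3: (p0, p4, p6) → 56.2473
  f4: (p0, p5, p6) → 54.6988
  f5: (p0, p5, p4) → 30.3914
  f6: (p3, p4, p6) → 95.4008
  f7: (p3, p8, p6) → 26.8245
  f8: (p3, p8, p4) → 64.1056
  f9: (p1, p8, p4) → 45.9053
  f10: (p1, p5, p4) → 73.0673
  f11: (p1, p8, p7) → 35.3876
  f12: (p1, p5, p7) → 101.9008
Σ area = 783.192

Euler: V−E+F = 8−18+12 = 2.


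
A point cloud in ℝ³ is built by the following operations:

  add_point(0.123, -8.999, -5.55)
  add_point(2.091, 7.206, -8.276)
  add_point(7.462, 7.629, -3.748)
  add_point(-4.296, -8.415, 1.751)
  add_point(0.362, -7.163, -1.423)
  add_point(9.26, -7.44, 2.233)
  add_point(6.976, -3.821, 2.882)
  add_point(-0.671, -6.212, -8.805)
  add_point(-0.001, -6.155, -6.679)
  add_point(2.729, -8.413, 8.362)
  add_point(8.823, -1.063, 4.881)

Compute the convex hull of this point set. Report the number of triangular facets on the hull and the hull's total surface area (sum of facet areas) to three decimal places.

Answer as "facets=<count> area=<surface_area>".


facets=12 area=647.359

Hull vertices (8/11): indices [0, 1, 2, 3, 5, 7, 9, 10].

Area of each hull facet:
  f1: (p7, p2, p5) → 110.2048
  f2: (p0, p7, p3) → 16.1458
  f3: (p0, p7, p5) → 22.2743
  f4: (p0, p9, p3) → 40.3501
  f5: (p0, p9, p5) → 54.1017
  f6: (p1, p7, p3) → 76.1085
  f7: (p1, p7, p2) → 46.8626
  f8: (p1, p9, p3) → 94.0766
  f9: (p1, p9, p2) → 71.7762
  f10: (p10, p2, p5) → 39.2715
  f11: (p10, p9, p5) → 30.4936
  f12: (p10, p9, p2) → 45.6931
Σ area = 647.359

Euler characteristic 8−18+12 = 2 ✓


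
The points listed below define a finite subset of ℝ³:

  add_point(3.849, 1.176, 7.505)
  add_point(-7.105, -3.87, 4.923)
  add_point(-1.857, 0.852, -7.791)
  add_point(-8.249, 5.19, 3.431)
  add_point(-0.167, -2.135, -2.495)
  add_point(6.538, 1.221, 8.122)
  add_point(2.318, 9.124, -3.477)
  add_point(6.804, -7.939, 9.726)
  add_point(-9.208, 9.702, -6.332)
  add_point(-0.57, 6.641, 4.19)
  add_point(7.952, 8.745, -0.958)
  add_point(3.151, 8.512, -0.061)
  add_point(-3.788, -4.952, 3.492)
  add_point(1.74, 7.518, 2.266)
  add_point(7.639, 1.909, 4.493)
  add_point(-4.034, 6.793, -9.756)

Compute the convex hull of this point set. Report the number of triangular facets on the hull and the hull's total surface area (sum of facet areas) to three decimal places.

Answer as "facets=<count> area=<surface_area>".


Extreme-point indices: [0, 1, 2, 3, 4, 5, 6, 7, 8, 9, 10, 11, 12, 13, 14, 15] — 16 of 16 on the boundary.

Facet areas (half cross-product norm):
  f1: (p6, p10, p8) → 6.5010
  f2: (p6, p15, p8) → 31.5436
  f3: (p6, p15, p10) → 13.0861
  f4: (p2, p7, p10) → 137.7701
  f5: (p2, p15, p10) → 47.0665
  f6: (p2, p15, p8) → 19.9071
  f7: (p1, p12, p7) → 18.7617
  f8: (p1, p3, p7) → 63.9595
  f9: (p1, p3, p8) → 41.1873
  f10: (p1, p2, p8) → 83.9746
  f11: (p1, p2, p12) → 22.7911
  f12: (p4, p12, p7) → 47.5570
  f13: (p4, p2, p7) → 10.2359
  f14: (p4, p2, p12) → 16.6554
  f15: (p14, p7, p10) → 9.1666
  f16: (p14, p5, p10) → 11.4078
  f17: (p14, p5, p7) → 16.9245
  f18: (p9, p5, p10) → 47.5343
  f19: (p9, p5, p3) → 29.1913
  f20: (p9, p3, p8) → 42.1905
  f21: (p0, p3, p7) → 51.7233
  f22: (p0, p5, p7) → 12.8186
  f23: (p0, p5, p3) → 6.0789
  f24: (p11, p10, p8) → 21.0408
  f25: (p11, p9, p8) → 40.4978
  f26: (p13, p9, p10) → 2.6143
  f27: (p13, p11, p10) → 5.4314
  f28: (p13, p11, p9) → 1.4332
Σ area = 859.050

Check V−E+F: 16 − 42 + 28 = 2.

facets=28 area=859.050


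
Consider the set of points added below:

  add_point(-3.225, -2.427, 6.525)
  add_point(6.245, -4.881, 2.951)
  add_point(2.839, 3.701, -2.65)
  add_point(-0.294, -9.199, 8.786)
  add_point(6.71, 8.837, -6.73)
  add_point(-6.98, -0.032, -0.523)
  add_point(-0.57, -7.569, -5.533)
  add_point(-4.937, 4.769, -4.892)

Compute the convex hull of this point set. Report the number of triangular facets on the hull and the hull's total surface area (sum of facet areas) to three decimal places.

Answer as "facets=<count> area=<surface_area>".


Extreme-point indices: [0, 1, 3, 4, 5, 6, 7] — 7 of 8 on the boundary.

Triangle areas on the boundary:
  f1: (p0, p3, p5) → 23.8612
  f2: (p6, p3, p5) → 74.5432
  f3: (p7, p6, p5) → 37.7314
  f4: (p7, p6, p4) → 81.7172
  f5: (p7, p0, p5) → 22.4756
  f6: (p7, p0, p4) → 83.4754
  f7: (p1, p6, p4) → 91.7556
  f8: (p1, p6, p3) → 54.6552
  f9: (p1, p0, p4) → 87.4286
  f10: (p1, p0, p3) → 35.8605
Σ area = 593.504

Euler characteristic 7−15+10 = 2 ✓

facets=10 area=593.504


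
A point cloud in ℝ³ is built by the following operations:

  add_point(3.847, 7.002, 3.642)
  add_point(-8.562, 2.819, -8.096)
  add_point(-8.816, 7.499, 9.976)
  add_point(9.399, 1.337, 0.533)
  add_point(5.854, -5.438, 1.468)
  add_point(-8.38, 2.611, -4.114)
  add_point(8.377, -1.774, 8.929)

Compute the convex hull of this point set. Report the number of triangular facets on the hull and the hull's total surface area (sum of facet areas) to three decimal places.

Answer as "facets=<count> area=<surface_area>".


facets=10 area=668.675

Extreme-point indices: [0, 1, 2, 3, 4, 5, 6] — 7 of 7 on the boundary.

Facet areas (half cross-product norm):
  f1: (p1, p4, p3) → 73.5127
  f2: (p6, p4, p2) → 84.9612
  f3: (p6, p4, p3) → 30.6593
  f4: (p0, p1, p2) → 117.8565
  f5: (p0, p1, p3) → 74.7852
  f6: (p0, p6, p2) → 78.0882
  f7: (p0, p6, p3) → 37.7311
  f8: (p5, p4, p2) → 127.8331
  f9: (p5, p1, p2) → 11.4090
  f10: (p5, p1, p4) → 31.8390
Σ area = 668.675

Euler characteristic 7−15+10 = 2 ✓


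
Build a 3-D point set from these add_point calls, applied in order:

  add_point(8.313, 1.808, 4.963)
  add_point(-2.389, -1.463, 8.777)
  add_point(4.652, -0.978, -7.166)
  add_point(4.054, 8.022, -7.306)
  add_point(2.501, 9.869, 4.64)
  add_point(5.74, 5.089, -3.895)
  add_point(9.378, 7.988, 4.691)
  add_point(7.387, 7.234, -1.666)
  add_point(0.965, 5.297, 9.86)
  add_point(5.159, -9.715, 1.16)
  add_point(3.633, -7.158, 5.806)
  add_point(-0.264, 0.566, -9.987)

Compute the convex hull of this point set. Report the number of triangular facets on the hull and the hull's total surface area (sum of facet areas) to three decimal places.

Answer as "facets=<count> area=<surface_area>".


facets=18 area=735.091

Hull vertices (11/12): indices [0, 1, 2, 3, 4, 6, 7, 8, 9, 10, 11].

Area of each hull facet:
  f1: (p11, p9, p1) → 107.0234
  f2: (p4, p11, p1) → 110.4508
  f3: (p10, p9, p1) → 15.4144
  f4: (p2, p11, p9) → 29.4851
  f5: (p3, p4, p6) → 42.9153
  f6: (p3, p4, p11) → 51.3951
  f7: (p3, p2, p11) → 25.0567
  f8: (p8, p10, p1) → 31.7910
  f9: (p8, p4, p1) → 22.4232
  f10: (p8, p4, p6) → 25.3219
  f11: (p0, p10, p9) → 27.3670
  f12: (p0, p2, p6) → 39.7265
  f13: (p0, p2, p9) → 67.8080
  f14: (p0, p8, p6) → 29.1461
  f15: (p0, p8, p10) → 48.0442
  f16: (p7, p2, p6) → 25.2736
  f17: (p7, p3, p6) → 7.0996
  f18: (p7, p3, p2) → 29.3496
Σ area = 735.091

Euler: V−E+F = 11−27+18 = 2.


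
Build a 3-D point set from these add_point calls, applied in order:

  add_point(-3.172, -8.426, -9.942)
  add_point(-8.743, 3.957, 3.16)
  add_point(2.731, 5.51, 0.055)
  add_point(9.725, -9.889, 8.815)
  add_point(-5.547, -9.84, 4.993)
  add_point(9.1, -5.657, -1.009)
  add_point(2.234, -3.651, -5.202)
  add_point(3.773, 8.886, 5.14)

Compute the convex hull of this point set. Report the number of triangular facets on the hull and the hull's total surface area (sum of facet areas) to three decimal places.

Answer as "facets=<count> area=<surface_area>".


Hull vertices (8/8): indices [0, 1, 2, 3, 4, 5, 6, 7].

Facet areas (half cross-product norm):
  f1: (p7, p3, p1) → 136.1021
  f2: (p4, p3, p1) → 108.8025
  f3: (p4, p0, p1) → 106.6557
  f4: (p4, p0, p3) → 119.1010
  f5: (p2, p7, p1) → 37.1071
  f6: (p2, p0, p1) → 104.7330
  f7: (p5, p0, p3) → 71.2840
  f8: (p5, p7, p3) → 89.2490
  f9: (p5, p2, p7) → 35.5297
  f10: (p6, p2, p0) → 28.4526
  f11: (p6, p5, p0) → 26.8008
  f12: (p6, p5, p2) → 43.6930
Σ area = 907.511

Check V−E+F: 8 − 18 + 12 = 2.

facets=12 area=907.511


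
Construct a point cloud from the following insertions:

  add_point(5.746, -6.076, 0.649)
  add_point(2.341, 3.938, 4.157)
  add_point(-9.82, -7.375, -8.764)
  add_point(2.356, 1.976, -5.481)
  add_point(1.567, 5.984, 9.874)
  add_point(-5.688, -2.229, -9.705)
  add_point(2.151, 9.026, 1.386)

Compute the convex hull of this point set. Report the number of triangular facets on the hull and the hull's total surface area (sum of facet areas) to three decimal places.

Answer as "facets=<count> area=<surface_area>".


facets=8 area=551.634

Hull vertices (6/7): indices [0, 2, 3, 4, 5, 6].

Area of each hull facet:
  f1: (p4, p0, p2) → 142.3755
  f2: (p4, p6, p2) → 101.5068
  f3: (p4, p6, p0) → 67.6512
  f4: (p3, p6, p0) → 51.9643
  f5: (p5, p0, p2) → 52.2455
  f6: (p5, p3, p0) → 52.5451
  f7: (p5, p6, p2) → 43.1489
  f8: (p5, p3, p6) → 40.1965
Σ area = 551.634

Check V−E+F: 6 − 12 + 8 = 2.


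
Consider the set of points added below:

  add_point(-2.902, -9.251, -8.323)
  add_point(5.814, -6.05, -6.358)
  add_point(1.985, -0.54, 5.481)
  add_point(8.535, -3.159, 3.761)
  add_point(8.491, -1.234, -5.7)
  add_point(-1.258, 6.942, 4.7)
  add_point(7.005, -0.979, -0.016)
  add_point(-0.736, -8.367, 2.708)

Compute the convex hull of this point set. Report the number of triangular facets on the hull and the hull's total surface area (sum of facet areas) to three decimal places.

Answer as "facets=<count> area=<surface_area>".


facets=10 area=494.795

Hull vertices (7/8): indices [0, 1, 2, 3, 4, 5, 7].

Area of each hull facet:
  f1: (p2, p5, p3) → 22.2382
  f2: (p4, p5, p0) → 116.1190
  f3: (p4, p5, p3) → 67.8460
  f4: (p7, p2, p3) → 31.5040
  f5: (p7, p5, p0) → 85.3792
  f6: (p7, p2, p5) → 26.7439
  f7: (p1, p4, p0) → 17.1055
  f8: (p1, p4, p3) → 26.7484
  f9: (p1, p7, p0) → 48.9171
  f10: (p1, p7, p3) → 52.1938
Σ area = 494.795

Check V−E+F: 7 − 15 + 10 = 2.


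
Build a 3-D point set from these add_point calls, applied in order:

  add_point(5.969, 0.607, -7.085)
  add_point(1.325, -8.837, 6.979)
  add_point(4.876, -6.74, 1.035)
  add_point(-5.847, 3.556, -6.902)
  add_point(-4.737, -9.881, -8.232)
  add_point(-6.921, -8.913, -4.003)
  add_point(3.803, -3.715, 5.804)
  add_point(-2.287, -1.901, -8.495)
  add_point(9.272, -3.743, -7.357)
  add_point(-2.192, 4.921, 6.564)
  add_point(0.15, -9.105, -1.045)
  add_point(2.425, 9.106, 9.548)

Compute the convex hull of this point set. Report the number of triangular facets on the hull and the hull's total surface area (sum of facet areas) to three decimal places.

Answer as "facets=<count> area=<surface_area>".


facets=20 area=878.737

Points on the hull: [0, 1, 2, 3, 4, 5, 6, 7, 8, 9, 10, 11] (12 of 12).

Facet areas (half cross-product norm):
  f1: (p4, p7, p8) → 48.6548
  f2: (p4, p1, p5) → 30.1530
  f3: (p3, p4, p5) → 31.1726
  f4: (p3, p4, p7) → 22.1042
  f5: (p6, p11, p8) → 91.3147
  f6: (p6, p1, p11) → 26.1667
  f7: (p10, p4, p8) → 53.7275
  f8: (p10, p4, p1) → 15.5351
  f9: (p9, p3, p5) → 89.5976
  f10: (p9, p3, p11) → 36.8867
  f11: (p9, p1, p5) → 96.1876
  f12: (p9, p1, p11) → 44.7940
  f13: (p0, p7, p8) → 22.5321
  f14: (p0, p3, p7) → 28.5389
  f15: (p0, p11, p8) → 44.6635
  f16: (p0, p3, p11) → 110.3660
  f17: (p2, p6, p8) → 22.3054
  f18: (p2, p6, p1) → 16.3032
  f19: (p2, p10, p8) → 27.7320
  f20: (p2, p10, p1) → 20.0013
Σ area = 878.737

Euler characteristic 12−30+20 = 2 ✓


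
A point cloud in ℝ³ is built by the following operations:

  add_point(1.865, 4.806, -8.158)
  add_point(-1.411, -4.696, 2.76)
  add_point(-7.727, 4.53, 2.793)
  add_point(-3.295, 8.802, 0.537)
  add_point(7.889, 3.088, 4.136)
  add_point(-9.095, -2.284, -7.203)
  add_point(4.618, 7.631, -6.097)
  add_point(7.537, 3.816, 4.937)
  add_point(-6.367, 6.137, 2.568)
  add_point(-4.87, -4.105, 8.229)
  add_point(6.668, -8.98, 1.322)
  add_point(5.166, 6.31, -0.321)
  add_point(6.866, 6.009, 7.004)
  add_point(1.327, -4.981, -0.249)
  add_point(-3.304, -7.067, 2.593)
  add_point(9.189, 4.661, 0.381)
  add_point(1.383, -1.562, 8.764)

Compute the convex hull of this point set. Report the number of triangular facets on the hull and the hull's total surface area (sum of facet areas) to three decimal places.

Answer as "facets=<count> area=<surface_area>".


facets=22 area=895.117

Points on the hull: [0, 2, 3, 4, 5, 6, 8, 9, 10, 12, 14, 15, 16] (13 of 17).

Per-facet area ½‖(b−a)×(c−a)‖:
  f1: (p0, p10, p5) → 110.6463
  f2: (p0, p3, p5) → 68.7626
  f3: (p14, p10, p5) → 56.9902
  f4: (p12, p16, p10) → 55.4951
  f5: (p6, p10, p15) → 56.1825
  f6: (p6, p0, p10) → 38.6110
  f7: (p6, p0, p3) → 23.0003
  f8: (p6, p12, p15) → 26.7458
  f9: (p6, p12, p3) → 60.9240
  f10: (p9, p12, p16) → 18.5905
  f11: (p9, p16, p10) → 39.4946
  f12: (p9, p14, p10) → 30.3834
  f13: (p9, p14, p5) → 37.1761
  f14: (p4, p10, p15) → 26.1330
  f15: (p4, p12, p15) → 8.1985
  f16: (p4, p12, p10) → 15.7354
  f17: (p8, p12, p3) → 27.5944
  f18: (p8, p9, p12) → 79.0205
  f19: (p8, p3, p5) → 29.4599
  f20: (p2, p9, p5) → 64.5008
  f21: (p2, p8, p5) → 11.7568
  f22: (p2, p8, p9) → 9.7152
Σ area = 895.117

Euler: V−E+F = 13−33+22 = 2.


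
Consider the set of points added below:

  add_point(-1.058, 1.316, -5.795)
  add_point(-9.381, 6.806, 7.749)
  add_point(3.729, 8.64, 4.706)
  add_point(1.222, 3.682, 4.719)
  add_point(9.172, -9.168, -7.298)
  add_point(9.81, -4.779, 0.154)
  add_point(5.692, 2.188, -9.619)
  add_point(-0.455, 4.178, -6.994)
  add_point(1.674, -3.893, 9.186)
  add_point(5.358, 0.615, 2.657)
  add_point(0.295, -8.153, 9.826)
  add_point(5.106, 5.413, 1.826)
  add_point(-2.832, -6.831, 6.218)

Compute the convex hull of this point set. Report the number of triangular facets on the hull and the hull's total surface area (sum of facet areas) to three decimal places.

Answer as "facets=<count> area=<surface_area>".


Hull vertices (11/13): indices [0, 1, 2, 4, 5, 6, 7, 8, 10, 11, 12].

Area of each hull facet:
  f1: (p11, p2, p5) → 13.2450
  f2: (p11, p6, p5) → 61.7581
  f3: (p11, p6, p2) → 15.5626
  f4: (p8, p2, p5) → 78.7724
  f5: (p8, p10, p5) → 26.7599
  f6: (p8, p2, p1) → 85.7643
  f7: (p8, p10, p1) → 31.2560
  f8: (p12, p10, p1) → 33.8622
  f9: (p0, p12, p1) → 103.5165
  f10: (p4, p10, p5) → 54.9512
  f11: (p4, p12, p10) → 44.9668
  f12: (p4, p6, p5) → 50.2351
  f13: (p4, p0, p6) → 47.1797
  f14: (p4, p0, p12) → 104.8129
  f15: (p7, p0, p1) → 26.4366
  f16: (p7, p0, p6) → 11.0073
  f17: (p7, p2, p1) → 88.6087
  f18: (p7, p6, p2) → 45.5113
Σ area = 924.207

Euler characteristic 11−27+18 = 2 ✓

facets=18 area=924.207


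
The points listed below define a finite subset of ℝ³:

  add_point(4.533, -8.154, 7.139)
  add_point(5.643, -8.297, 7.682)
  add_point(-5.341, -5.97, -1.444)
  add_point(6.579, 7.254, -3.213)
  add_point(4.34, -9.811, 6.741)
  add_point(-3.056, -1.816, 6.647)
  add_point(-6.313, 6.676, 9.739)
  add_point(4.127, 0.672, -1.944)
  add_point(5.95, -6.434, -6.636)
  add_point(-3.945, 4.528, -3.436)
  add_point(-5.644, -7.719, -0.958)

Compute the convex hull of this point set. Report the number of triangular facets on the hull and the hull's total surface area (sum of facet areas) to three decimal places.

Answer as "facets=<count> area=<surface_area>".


facets=14 area=789.286

Points on the hull: [1, 2, 3, 4, 5, 6, 8, 9, 10] (9 of 11).

Area of each hull facet:
  f1: (p9, p3, p6) → 73.2663
  f2: (p9, p8, p3) → 73.4628
  f3: (p1, p3, p6) → 153.7193
  f4: (p1, p4, p6) → 20.7914
  f5: (p1, p8, p3) → 101.3171
  f6: (p1, p8, p4) → 15.0977
  f7: (p10, p8, p4) → 75.3010
  f8: (p10, p9, p6) → 85.3230
  f9: (p2, p9, p8) → 66.1605
  f10: (p2, p10, p8) → 11.1522
  f11: (p2, p10, p9) → 0.8902
  f12: (p5, p4, p6) → 25.1997
  f13: (p5, p10, p6) → 35.0647
  f14: (p5, p10, p4) → 52.5403
Σ area = 789.286

Euler characteristic 9−21+14 = 2 ✓


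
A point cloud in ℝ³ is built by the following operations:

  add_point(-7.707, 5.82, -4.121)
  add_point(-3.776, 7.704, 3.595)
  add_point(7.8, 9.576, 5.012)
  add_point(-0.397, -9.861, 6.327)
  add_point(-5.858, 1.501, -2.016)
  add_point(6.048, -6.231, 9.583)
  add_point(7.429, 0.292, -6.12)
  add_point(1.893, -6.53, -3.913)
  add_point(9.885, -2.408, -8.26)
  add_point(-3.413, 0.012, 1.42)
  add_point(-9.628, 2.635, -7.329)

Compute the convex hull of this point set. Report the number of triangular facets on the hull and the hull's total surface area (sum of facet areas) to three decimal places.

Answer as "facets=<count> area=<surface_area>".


facets=14 area=942.491

Hull vertices (9/11): indices [0, 1, 2, 3, 5, 6, 7, 8, 10].

Per-facet area ½‖(b−a)×(c−a)‖:
  f1: (p1, p3, p10) → 119.5225
  f2: (p0, p8, p10) → 48.6843
  f3: (p0, p1, p10) → 10.3385
  f4: (p0, p1, p2) → 42.8997
  f5: (p7, p8, p10) → 72.8506
  f6: (p7, p3, p10) → 80.8558
  f7: (p7, p3, p8) → 39.4695
  f8: (p5, p2, p8) → 135.1816
  f9: (p5, p3, p8) → 74.7184
  f10: (p5, p1, p2) → 95.2888
  f11: (p5, p1, p3) → 71.2224
  f12: (p6, p2, p8) → 19.1176
  f13: (p6, p0, p8) → 19.6302
  f14: (p6, p0, p2) → 112.7110
Σ area = 942.491

Euler: V−E+F = 9−21+14 = 2.
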